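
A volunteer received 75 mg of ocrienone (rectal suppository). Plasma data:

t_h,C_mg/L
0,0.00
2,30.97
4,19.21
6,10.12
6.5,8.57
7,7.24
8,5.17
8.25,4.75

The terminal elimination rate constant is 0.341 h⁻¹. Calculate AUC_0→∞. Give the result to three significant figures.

AUC = 140 mg/L·h

Trapezoidal AUC_0→8.25:
  [0→2]: (0.00+30.97)/2 × 2 = 30.97
  [2→4]: (30.97+19.21)/2 × 2 = 50.18
  [4→6]: (19.21+10.12)/2 × 2 = 29.33
  [6→6.5]: (10.12+8.57)/2 × 0.5 = 4.6725
  [6.5→7]: (8.57+7.24)/2 × 0.5 = 3.9525
  [7→8]: (7.24+5.17)/2 × 1 = 6.205
  [8→8.25]: (5.17+4.75)/2 × 0.25 = 1.24
  Sum = 126.55 mg/L·h
Extrapolated tail: C_last / k_e = 4.75 / 0.341 = 13.930
AUC_0→∞ = 126.55 + 13.930 = 140.48 mg/L·h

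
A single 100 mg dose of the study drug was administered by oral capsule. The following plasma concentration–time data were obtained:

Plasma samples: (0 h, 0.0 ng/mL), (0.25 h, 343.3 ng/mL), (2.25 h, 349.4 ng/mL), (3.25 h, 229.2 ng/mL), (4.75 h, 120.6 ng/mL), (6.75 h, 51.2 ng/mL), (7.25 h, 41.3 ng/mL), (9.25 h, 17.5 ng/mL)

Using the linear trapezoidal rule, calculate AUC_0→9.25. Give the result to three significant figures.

AUC = 1540 ng/mL·h

Trapezoidal AUC_0→9.25:
  [0→0.25]: (0.0+343.3)/2 × 0.25 = 42.9125
  [0.25→2.25]: (343.3+349.4)/2 × 2 = 692.7
  [2.25→3.25]: (349.4+229.2)/2 × 1 = 289.3
  [3.25→4.75]: (229.2+120.6)/2 × 1.5 = 262.35
  [4.75→6.75]: (120.6+51.2)/2 × 2 = 171.8
  [6.75→7.25]: (51.2+41.3)/2 × 0.5 = 23.125
  [7.25→9.25]: (41.3+17.5)/2 × 2 = 58.8
  Sum = 1540.9875 ng/mL·h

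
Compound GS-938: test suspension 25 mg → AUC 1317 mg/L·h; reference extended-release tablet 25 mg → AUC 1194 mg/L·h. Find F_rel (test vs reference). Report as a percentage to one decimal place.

F_rel = 110.3%

F_rel = (AUC_test/D_test) / (AUC_ref/D_ref)
      = (1317/25) / (1194/25)
      = 52.68 / 47.76 = 1.1030 = 110.30%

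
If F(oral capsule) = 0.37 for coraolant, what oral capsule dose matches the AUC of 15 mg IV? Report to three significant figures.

For equal systemic exposure: F × D_ev = D_iv
D_ev = D_iv / F = 15 / 0.37 = 40.5405 mg

D_oral = 40.5 mg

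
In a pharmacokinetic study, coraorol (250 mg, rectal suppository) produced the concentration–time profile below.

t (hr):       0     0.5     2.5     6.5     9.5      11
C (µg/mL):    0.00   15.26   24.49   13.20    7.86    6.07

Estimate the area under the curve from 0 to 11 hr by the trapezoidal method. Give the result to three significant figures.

Trapezoidal AUC_0→11:
  [0→0.5]: (0.00+15.26)/2 × 0.5 = 3.815
  [0.5→2.5]: (15.26+24.49)/2 × 2 = 39.75
  [2.5→6.5]: (24.49+13.20)/2 × 4 = 75.38
  [6.5→9.5]: (13.20+7.86)/2 × 3 = 31.59
  [9.5→11]: (7.86+6.07)/2 × 1.5 = 10.4475
  Sum = 160.9825 µg/mL·hr

AUC = 161 µg/mL·hr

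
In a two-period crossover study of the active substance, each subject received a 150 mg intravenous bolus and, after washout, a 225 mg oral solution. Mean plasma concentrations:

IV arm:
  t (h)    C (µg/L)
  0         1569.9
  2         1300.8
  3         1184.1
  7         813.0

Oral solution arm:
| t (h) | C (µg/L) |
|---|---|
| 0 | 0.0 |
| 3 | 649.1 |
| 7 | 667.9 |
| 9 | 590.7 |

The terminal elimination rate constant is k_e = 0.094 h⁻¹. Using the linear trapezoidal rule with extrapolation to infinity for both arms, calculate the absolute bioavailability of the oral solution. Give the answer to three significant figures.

F = 0.444

Trapezoidal AUC_0→7 (IV):
  [0→2]: (1569.9+1300.8)/2 × 2 = 2870.7
  [2→3]: (1300.8+1184.1)/2 × 1 = 1242.45
  [3→7]: (1184.1+813.0)/2 × 4 = 3994.2
  Sum = 8107.35 µg/L·h
IV tail: 813.0/0.094 = 8648.936; AUC_iv,0→∞ = 8107.35 + 8648.936 = 16756.286 µg/L·h
Trapezoidal AUC_0→9 (oral solution):
  [0→3]: (0.0+649.1)/2 × 3 = 973.65
  [3→7]: (649.1+667.9)/2 × 4 = 2634.0
  [7→9]: (667.9+590.7)/2 × 2 = 1258.6
  Sum = 4866.25 µg/L·h
oral solution tail: 590.7/0.094 = 6284.043; AUC_ev,0→∞ = 4866.25 + 6284.043 = 11150.293 µg/L·h
F = (AUC_ev/D_ev)/(AUC_iv/D_iv) = (11150.293/225)/(16756.286/150) = 49.5569/111.709 = 0.4436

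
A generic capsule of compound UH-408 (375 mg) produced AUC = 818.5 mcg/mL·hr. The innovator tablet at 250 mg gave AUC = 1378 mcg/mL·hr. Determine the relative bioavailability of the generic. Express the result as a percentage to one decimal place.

F_rel = 39.6%

F_rel = (AUC_test/D_test) / (AUC_ref/D_ref)
      = (818.5/375) / (1378/250)
      = 2.18267 / 5.512 = 0.3960 = 39.60%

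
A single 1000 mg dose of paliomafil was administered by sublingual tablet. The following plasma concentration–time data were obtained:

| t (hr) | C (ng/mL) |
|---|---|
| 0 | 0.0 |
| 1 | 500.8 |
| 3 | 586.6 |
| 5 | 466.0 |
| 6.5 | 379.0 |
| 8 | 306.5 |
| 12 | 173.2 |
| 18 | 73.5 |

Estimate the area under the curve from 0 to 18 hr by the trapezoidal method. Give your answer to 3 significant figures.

AUC = 5240 ng/mL·hr

Trapezoidal AUC_0→18:
  [0→1]: (0.0+500.8)/2 × 1 = 250.4
  [1→3]: (500.8+586.6)/2 × 2 = 1087.4
  [3→5]: (586.6+466.0)/2 × 2 = 1052.6
  [5→6.5]: (466.0+379.0)/2 × 1.5 = 633.75
  [6.5→8]: (379.0+306.5)/2 × 1.5 = 514.125
  [8→12]: (306.5+173.2)/2 × 4 = 959.4
  [12→18]: (173.2+73.5)/2 × 6 = 740.1
  Sum = 5237.775 ng/mL·hr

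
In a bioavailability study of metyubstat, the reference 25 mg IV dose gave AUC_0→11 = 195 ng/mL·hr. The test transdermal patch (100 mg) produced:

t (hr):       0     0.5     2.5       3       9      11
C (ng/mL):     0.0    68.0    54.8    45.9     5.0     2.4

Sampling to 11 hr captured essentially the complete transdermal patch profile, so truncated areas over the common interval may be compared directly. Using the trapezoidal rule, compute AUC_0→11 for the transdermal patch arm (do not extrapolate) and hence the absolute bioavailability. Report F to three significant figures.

Trapezoidal AUC_0→11 (transdermal patch):
  [0→0.5]: (0.0+68.0)/2 × 0.5 = 17.0
  [0.5→2.5]: (68.0+54.8)/2 × 2 = 122.8
  [2.5→3]: (54.8+45.9)/2 × 0.5 = 25.175
  [3→9]: (45.9+5.0)/2 × 6 = 152.7
  [9→11]: (5.0+2.4)/2 × 2 = 7.4
  Sum = 325.075 ng/mL·hr
F = (AUC_ev/D_ev)/(AUC_iv/D_iv) = (325.075/100)/(195/25) = 3.25075/7.8 = 0.4168

F = 0.417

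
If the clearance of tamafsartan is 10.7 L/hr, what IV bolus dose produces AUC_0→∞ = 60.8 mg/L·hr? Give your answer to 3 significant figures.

Dose_iv = CL × AUC_0→∞
     = 10.7 × 60.8 = 650.56 mg

Dose = 651 mg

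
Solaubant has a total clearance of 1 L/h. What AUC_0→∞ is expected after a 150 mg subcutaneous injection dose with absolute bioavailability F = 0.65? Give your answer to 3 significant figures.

AUC = 97.5 mg/L·h

AUC_0→∞ = F × Dose / CL
        = 0.65 × 150 / 1 = 97.5 mg/L·h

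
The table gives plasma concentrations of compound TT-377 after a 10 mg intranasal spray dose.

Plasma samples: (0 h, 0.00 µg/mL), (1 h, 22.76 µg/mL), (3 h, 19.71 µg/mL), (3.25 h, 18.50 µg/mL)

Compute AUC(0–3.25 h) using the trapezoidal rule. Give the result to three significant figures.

AUC = 58.6 µg/mL·h

Trapezoidal AUC_0→3.25:
  [0→1]: (0.00+22.76)/2 × 1 = 11.38
  [1→3]: (22.76+19.71)/2 × 2 = 42.47
  [3→3.25]: (19.71+18.50)/2 × 0.25 = 4.77625
  Sum = 58.62625 µg/mL·h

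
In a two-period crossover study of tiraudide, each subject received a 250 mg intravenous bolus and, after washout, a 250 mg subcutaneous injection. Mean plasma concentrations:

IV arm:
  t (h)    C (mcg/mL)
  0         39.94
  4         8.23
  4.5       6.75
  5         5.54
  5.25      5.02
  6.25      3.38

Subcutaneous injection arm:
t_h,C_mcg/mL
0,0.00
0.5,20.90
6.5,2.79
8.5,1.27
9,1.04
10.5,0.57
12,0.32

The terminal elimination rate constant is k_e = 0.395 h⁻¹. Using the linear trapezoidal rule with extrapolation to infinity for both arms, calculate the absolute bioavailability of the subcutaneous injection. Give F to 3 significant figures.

Trapezoidal AUC_0→6.25 (IV):
  [0→4]: (39.94+8.23)/2 × 4 = 96.34
  [4→4.5]: (8.23+6.75)/2 × 0.5 = 3.745
  [4.5→5]: (6.75+5.54)/2 × 0.5 = 3.0725
  [5→5.25]: (5.54+5.02)/2 × 0.25 = 1.32
  [5.25→6.25]: (5.02+3.38)/2 × 1 = 4.2
  Sum = 108.6775 mcg/mL·h
IV tail: 3.38/0.395 = 8.557; AUC_iv,0→∞ = 108.6775 + 8.557 = 117.2345 mcg/mL·h
Trapezoidal AUC_0→12 (subcutaneous injection):
  [0→0.5]: (0.00+20.90)/2 × 0.5 = 5.225
  [0.5→6.5]: (20.90+2.79)/2 × 6 = 71.07
  [6.5→8.5]: (2.79+1.27)/2 × 2 = 4.06
  [8.5→9]: (1.27+1.04)/2 × 0.5 = 0.5775
  [9→10.5]: (1.04+0.57)/2 × 1.5 = 1.2075
  [10.5→12]: (0.57+0.32)/2 × 1.5 = 0.6675
  Sum = 82.8075 mcg/mL·h
subcutaneous injection tail: 0.32/0.395 = 0.810; AUC_ev,0→∞ = 82.8075 + 0.810 = 83.6175 mcg/mL·h
F = (AUC_ev/D_ev)/(AUC_iv/D_iv) = (83.6175/250)/(117.2345/250) = 0.33447/0.468938 = 0.7132

F = 0.713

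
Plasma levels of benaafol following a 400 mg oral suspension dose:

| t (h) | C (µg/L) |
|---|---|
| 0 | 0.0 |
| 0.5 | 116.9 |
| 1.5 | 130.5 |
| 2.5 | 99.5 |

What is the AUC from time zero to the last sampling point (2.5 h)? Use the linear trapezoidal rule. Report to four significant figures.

AUC = 267.9 µg/L·h

Trapezoidal AUC_0→2.5:
  [0→0.5]: (0.0+116.9)/2 × 0.5 = 29.225
  [0.5→1.5]: (116.9+130.5)/2 × 1 = 123.7
  [1.5→2.5]: (130.5+99.5)/2 × 1 = 115.0
  Sum = 267.925 µg/L·h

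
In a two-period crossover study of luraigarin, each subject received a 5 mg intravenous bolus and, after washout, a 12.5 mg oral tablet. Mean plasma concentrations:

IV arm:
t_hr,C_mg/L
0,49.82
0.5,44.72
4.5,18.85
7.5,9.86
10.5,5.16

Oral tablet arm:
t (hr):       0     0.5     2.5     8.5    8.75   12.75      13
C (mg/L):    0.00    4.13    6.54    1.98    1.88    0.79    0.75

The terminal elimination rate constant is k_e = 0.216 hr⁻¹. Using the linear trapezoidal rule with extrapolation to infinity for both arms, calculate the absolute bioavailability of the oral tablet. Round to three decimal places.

Trapezoidal AUC_0→10.5 (IV):
  [0→0.5]: (49.82+44.72)/2 × 0.5 = 23.635
  [0.5→4.5]: (44.72+18.85)/2 × 4 = 127.14
  [4.5→7.5]: (18.85+9.86)/2 × 3 = 43.065
  [7.5→10.5]: (9.86+5.16)/2 × 3 = 22.53
  Sum = 216.37 mg/L·hr
IV tail: 5.16/0.216 = 23.889; AUC_iv,0→∞ = 216.37 + 23.889 = 240.259 mg/L·hr
Trapezoidal AUC_0→13 (oral tablet):
  [0→0.5]: (0.00+4.13)/2 × 0.5 = 1.0325
  [0.5→2.5]: (4.13+6.54)/2 × 2 = 10.67
  [2.5→8.5]: (6.54+1.98)/2 × 6 = 25.56
  [8.5→8.75]: (1.98+1.88)/2 × 0.25 = 0.4825
  [8.75→12.75]: (1.88+0.79)/2 × 4 = 5.34
  [12.75→13]: (0.79+0.75)/2 × 0.25 = 0.1925
  Sum = 43.2775 mg/L·hr
oral tablet tail: 0.75/0.216 = 3.472; AUC_ev,0→∞ = 43.2775 + 3.472 = 46.7495 mg/L·hr
F = (AUC_ev/D_ev)/(AUC_iv/D_iv) = (46.7495/12.5)/(240.259/5) = 3.73996/48.0518 = 0.0778

F = 0.078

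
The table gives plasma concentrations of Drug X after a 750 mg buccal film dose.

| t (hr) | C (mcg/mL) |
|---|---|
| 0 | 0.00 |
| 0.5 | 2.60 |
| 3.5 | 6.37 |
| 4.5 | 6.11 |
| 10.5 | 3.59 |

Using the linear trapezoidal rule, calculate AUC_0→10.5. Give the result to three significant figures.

Trapezoidal AUC_0→10.5:
  [0→0.5]: (0.00+2.60)/2 × 0.5 = 0.65
  [0.5→3.5]: (2.60+6.37)/2 × 3 = 13.455
  [3.5→4.5]: (6.37+6.11)/2 × 1 = 6.24
  [4.5→10.5]: (6.11+3.59)/2 × 6 = 29.1
  Sum = 49.445 mcg/mL·hr

AUC = 49.4 mcg/mL·hr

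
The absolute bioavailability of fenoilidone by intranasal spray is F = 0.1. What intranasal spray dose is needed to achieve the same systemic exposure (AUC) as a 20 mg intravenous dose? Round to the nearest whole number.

D_intranasal = 200 mg

For equal systemic exposure: F × D_ev = D_iv
D_ev = D_iv / F = 20 / 0.1 = 200 mg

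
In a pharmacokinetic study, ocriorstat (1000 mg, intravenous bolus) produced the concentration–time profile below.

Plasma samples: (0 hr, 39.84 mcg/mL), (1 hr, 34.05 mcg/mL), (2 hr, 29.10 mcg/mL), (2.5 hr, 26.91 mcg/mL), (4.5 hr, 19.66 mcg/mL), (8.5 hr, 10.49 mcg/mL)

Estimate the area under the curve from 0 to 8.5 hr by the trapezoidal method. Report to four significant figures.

AUC = 189.4 mcg/mL·hr

Trapezoidal AUC_0→8.5:
  [0→1]: (39.84+34.05)/2 × 1 = 36.945
  [1→2]: (34.05+29.10)/2 × 1 = 31.575
  [2→2.5]: (29.10+26.91)/2 × 0.5 = 14.0025
  [2.5→4.5]: (26.91+19.66)/2 × 2 = 46.57
  [4.5→8.5]: (19.66+10.49)/2 × 4 = 60.3
  Sum = 189.3925 mcg/mL·hr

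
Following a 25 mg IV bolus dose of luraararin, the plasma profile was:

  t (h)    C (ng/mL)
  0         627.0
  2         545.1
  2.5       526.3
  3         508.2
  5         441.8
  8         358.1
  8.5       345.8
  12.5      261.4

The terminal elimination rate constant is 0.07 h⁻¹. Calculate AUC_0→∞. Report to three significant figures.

Trapezoidal AUC_0→12.5:
  [0→2]: (627.0+545.1)/2 × 2 = 1172.1
  [2→2.5]: (545.1+526.3)/2 × 0.5 = 267.85
  [2.5→3]: (526.3+508.2)/2 × 0.5 = 258.625
  [3→5]: (508.2+441.8)/2 × 2 = 950.0
  [5→8]: (441.8+358.1)/2 × 3 = 1199.85
  [8→8.5]: (358.1+345.8)/2 × 0.5 = 175.975
  [8.5→12.5]: (345.8+261.4)/2 × 4 = 1214.4
  Sum = 5238.8 ng/mL·h
Extrapolated tail: C_last / k_e = 261.4 / 0.07 = 3734.286
AUC_0→∞ = 5238.8 + 3734.286 = 8973.086 ng/mL·h

AUC = 8970 ng/mL·h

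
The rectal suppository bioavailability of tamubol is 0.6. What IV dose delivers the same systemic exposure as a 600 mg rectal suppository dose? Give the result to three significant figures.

D_iv = 360 mg

Systemic exposure from an extravascular dose = F × D_ev, so the equivalent IV dose is F × D_ev.
D_iv = F × D_ev = 0.6 × 600 = 360 mg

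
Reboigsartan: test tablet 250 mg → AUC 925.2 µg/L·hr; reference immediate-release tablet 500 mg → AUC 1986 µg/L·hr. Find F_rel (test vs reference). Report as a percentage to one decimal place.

F_rel = (AUC_test/D_test) / (AUC_ref/D_ref)
      = (925.2/250) / (1986/500)
      = 3.7008 / 3.972 = 0.9317 = 93.17%

F_rel = 93.2%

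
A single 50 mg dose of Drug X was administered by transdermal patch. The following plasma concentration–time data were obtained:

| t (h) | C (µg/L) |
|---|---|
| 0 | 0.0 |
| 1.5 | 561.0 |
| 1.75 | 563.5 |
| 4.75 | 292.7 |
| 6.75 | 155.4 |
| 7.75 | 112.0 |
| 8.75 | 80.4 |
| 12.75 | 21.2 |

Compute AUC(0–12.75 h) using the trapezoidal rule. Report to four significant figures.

Trapezoidal AUC_0→12.75:
  [0→1.5]: (0.0+561.0)/2 × 1.5 = 420.75
  [1.5→1.75]: (561.0+563.5)/2 × 0.25 = 140.5625
  [1.75→4.75]: (563.5+292.7)/2 × 3 = 1284.3
  [4.75→6.75]: (292.7+155.4)/2 × 2 = 448.1
  [6.75→7.75]: (155.4+112.0)/2 × 1 = 133.7
  [7.75→8.75]: (112.0+80.4)/2 × 1 = 96.2
  [8.75→12.75]: (80.4+21.2)/2 × 4 = 203.2
  Sum = 2726.8125 µg/L·h

AUC = 2727 µg/L·h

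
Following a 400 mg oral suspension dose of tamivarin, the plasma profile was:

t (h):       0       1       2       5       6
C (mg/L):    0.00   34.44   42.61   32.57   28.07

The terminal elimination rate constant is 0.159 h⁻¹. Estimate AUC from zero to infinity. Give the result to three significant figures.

Trapezoidal AUC_0→6:
  [0→1]: (0.00+34.44)/2 × 1 = 17.22
  [1→2]: (34.44+42.61)/2 × 1 = 38.525
  [2→5]: (42.61+32.57)/2 × 3 = 112.77
  [5→6]: (32.57+28.07)/2 × 1 = 30.32
  Sum = 198.835 mg/L·h
Extrapolated tail: C_last / k_e = 28.07 / 0.159 = 176.541
AUC_0→∞ = 198.835 + 176.541 = 375.376 mg/L·h

AUC = 375 mg/L·h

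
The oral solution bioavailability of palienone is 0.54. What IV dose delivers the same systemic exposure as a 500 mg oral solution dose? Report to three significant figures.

Systemic exposure from an extravascular dose = F × D_ev, so the equivalent IV dose is F × D_ev.
D_iv = F × D_ev = 0.54 × 500 = 270 mg

D_iv = 270 mg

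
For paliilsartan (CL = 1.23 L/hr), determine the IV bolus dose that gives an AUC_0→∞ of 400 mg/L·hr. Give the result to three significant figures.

Dose = 492 mg

Dose_iv = CL × AUC_0→∞
     = 1.23 × 400 = 492 mg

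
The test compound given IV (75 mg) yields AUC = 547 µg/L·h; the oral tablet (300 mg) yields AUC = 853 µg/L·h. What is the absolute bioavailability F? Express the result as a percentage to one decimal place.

F = (AUC_ev / D_ev) / (AUC_iv / D_iv)
  = (853/300) / (547/75)
  = 2.84333 / 7.29333 = 0.3899
  = 38.99%

F = 39.0%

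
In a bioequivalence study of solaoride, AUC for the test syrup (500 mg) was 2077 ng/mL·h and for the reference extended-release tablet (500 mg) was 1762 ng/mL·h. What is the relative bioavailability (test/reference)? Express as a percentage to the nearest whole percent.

F_rel = 118%

F_rel = (AUC_test/D_test) / (AUC_ref/D_ref)
      = (2077/500) / (1762/500)
      = 4.154 / 3.524 = 1.1788 = 117.88%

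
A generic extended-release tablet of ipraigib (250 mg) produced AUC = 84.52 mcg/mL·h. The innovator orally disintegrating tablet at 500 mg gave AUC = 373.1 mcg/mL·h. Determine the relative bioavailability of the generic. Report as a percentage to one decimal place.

F_rel = (AUC_test/D_test) / (AUC_ref/D_ref)
      = (84.52/250) / (373.1/500)
      = 0.33808 / 0.7462 = 0.4531 = 45.31%

F_rel = 45.3%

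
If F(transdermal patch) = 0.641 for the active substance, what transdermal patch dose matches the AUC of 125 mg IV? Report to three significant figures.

For equal systemic exposure: F × D_ev = D_iv
D_ev = D_iv / F = 125 / 0.641 = 195.008 mg

D_transdermal = 195 mg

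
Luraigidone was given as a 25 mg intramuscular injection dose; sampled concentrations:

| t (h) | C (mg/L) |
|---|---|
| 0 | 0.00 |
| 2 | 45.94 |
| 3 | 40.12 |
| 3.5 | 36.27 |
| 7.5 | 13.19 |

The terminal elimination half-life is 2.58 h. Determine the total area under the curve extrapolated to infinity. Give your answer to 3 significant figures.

Trapezoidal AUC_0→7.5:
  [0→2]: (0.00+45.94)/2 × 2 = 45.94
  [2→3]: (45.94+40.12)/2 × 1 = 43.03
  [3→3.5]: (40.12+36.27)/2 × 0.5 = 19.0975
  [3.5→7.5]: (36.27+13.19)/2 × 4 = 98.92
  Sum = 206.9875 mg/L·h
k_e = ln2 / t½ = 0.693147 / 2.58 = 0.2687 h^-1
Extrapolated tail: C_last / k_e = 13.19 / 0.2687 = 49.088
AUC_0→∞ = 206.9875 + 49.088 = 256.0755 mg/L·h

AUC = 256 mg/L·h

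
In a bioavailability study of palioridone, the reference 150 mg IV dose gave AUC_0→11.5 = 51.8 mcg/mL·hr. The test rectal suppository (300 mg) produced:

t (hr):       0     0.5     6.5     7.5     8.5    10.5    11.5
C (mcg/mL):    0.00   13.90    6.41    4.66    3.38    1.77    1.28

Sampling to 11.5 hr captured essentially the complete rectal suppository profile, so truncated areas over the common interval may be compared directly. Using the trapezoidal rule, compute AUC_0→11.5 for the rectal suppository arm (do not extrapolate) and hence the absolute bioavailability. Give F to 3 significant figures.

F = 0.778

Trapezoidal AUC_0→11.5 (rectal suppository):
  [0→0.5]: (0.00+13.90)/2 × 0.5 = 3.475
  [0.5→6.5]: (13.90+6.41)/2 × 6 = 60.93
  [6.5→7.5]: (6.41+4.66)/2 × 1 = 5.535
  [7.5→8.5]: (4.66+3.38)/2 × 1 = 4.02
  [8.5→10.5]: (3.38+1.77)/2 × 2 = 5.15
  [10.5→11.5]: (1.77+1.28)/2 × 1 = 1.525
  Sum = 80.635 mcg/mL·hr
F = (AUC_ev/D_ev)/(AUC_iv/D_iv) = (80.635/300)/(51.8/150) = 0.268783/0.345333 = 0.7783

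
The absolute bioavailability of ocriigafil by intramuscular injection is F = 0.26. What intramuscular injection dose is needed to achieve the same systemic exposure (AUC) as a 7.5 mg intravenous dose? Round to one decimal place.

D_intramuscular = 28.8 mg

For equal systemic exposure: F × D_ev = D_iv
D_ev = D_iv / F = 7.5 / 0.26 = 28.8462 mg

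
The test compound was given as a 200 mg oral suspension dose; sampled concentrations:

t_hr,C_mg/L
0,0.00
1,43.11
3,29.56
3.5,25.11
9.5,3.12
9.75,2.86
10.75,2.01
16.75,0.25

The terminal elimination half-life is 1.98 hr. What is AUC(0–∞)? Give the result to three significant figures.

Trapezoidal AUC_0→16.75:
  [0→1]: (0.00+43.11)/2 × 1 = 21.555
  [1→3]: (43.11+29.56)/2 × 2 = 72.67
  [3→3.5]: (29.56+25.11)/2 × 0.5 = 13.6675
  [3.5→9.5]: (25.11+3.12)/2 × 6 = 84.69
  [9.5→9.75]: (3.12+2.86)/2 × 0.25 = 0.7475
  [9.75→10.75]: (2.86+2.01)/2 × 1 = 2.435
  [10.75→16.75]: (2.01+0.25)/2 × 6 = 6.78
  Sum = 202.545 mg/L·hr
k_e = ln2 / t½ = 0.693147 / 1.98 = 0.3501 hr^-1
Extrapolated tail: C_last / k_e = 0.25 / 0.3501 = 0.714
AUC_0→∞ = 202.545 + 0.714 = 203.259 mg/L·hr

AUC = 203 mg/L·hr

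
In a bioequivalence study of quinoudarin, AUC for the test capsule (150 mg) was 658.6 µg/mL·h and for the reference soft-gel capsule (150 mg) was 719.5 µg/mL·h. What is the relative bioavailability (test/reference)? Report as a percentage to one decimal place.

F_rel = 91.5%

F_rel = (AUC_test/D_test) / (AUC_ref/D_ref)
      = (658.6/150) / (719.5/150)
      = 4.39067 / 4.79667 = 0.9154 = 91.54%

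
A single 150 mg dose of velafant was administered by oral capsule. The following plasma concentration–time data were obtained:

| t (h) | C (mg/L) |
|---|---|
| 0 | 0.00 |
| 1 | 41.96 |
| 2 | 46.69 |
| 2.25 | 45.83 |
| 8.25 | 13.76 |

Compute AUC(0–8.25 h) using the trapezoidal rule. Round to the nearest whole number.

Trapezoidal AUC_0→8.25:
  [0→1]: (0.00+41.96)/2 × 1 = 20.98
  [1→2]: (41.96+46.69)/2 × 1 = 44.325
  [2→2.25]: (46.69+45.83)/2 × 0.25 = 11.565
  [2.25→8.25]: (45.83+13.76)/2 × 6 = 178.77
  Sum = 255.64 mg/L·h

AUC = 256 mg/L·h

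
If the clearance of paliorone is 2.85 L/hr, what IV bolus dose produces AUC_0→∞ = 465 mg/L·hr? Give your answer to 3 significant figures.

Dose = 1330 mg

Dose_iv = CL × AUC_0→∞
     = 2.85 × 465 = 1325.25 mg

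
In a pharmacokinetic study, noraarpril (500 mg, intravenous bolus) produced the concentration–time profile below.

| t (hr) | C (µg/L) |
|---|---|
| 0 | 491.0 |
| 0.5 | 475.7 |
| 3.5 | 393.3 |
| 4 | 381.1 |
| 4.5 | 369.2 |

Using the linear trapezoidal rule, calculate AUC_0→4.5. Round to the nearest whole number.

AUC = 1926 µg/L·hr

Trapezoidal AUC_0→4.5:
  [0→0.5]: (491.0+475.7)/2 × 0.5 = 241.675
  [0.5→3.5]: (475.7+393.3)/2 × 3 = 1303.5
  [3.5→4]: (393.3+381.1)/2 × 0.5 = 193.6
  [4→4.5]: (381.1+369.2)/2 × 0.5 = 187.575
  Sum = 1926.35 µg/L·hr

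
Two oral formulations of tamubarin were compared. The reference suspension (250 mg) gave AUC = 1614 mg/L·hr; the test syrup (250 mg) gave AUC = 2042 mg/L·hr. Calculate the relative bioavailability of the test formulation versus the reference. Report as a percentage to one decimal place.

F_rel = (AUC_test/D_test) / (AUC_ref/D_ref)
      = (2042/250) / (1614/250)
      = 8.168 / 6.456 = 1.2652 = 126.52%

F_rel = 126.5%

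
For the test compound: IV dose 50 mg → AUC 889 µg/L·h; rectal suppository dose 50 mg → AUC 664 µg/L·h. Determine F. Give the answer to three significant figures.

F = 0.747

F = (AUC_ev / D_ev) / (AUC_iv / D_iv)
  = (664/50) / (889/50)
  = 13.28 / 17.78 = 0.7469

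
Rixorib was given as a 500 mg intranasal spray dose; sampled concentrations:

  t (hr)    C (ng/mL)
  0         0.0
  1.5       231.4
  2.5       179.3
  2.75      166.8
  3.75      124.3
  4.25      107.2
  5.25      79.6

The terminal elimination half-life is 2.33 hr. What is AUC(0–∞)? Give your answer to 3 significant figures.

Trapezoidal AUC_0→5.25:
  [0→1.5]: (0.0+231.4)/2 × 1.5 = 173.55
  [1.5→2.5]: (231.4+179.3)/2 × 1 = 205.35
  [2.5→2.75]: (179.3+166.8)/2 × 0.25 = 43.2625
  [2.75→3.75]: (166.8+124.3)/2 × 1 = 145.55
  [3.75→4.25]: (124.3+107.2)/2 × 0.5 = 57.875
  [4.25→5.25]: (107.2+79.6)/2 × 1 = 93.4
  Sum = 718.9875 ng/mL·hr
k_e = ln2 / t½ = 0.693147 / 2.33 = 0.2975 hr^-1
Extrapolated tail: C_last / k_e = 79.6 / 0.2975 = 267.563
AUC_0→∞ = 718.9875 + 267.563 = 986.5505 ng/mL·hr

AUC = 987 ng/mL·hr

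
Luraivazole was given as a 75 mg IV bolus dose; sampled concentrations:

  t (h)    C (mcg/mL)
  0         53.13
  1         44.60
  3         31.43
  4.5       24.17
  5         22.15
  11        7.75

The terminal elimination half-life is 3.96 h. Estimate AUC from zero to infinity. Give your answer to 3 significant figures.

AUC = 312 mcg/mL·h

Trapezoidal AUC_0→11:
  [0→1]: (53.13+44.60)/2 × 1 = 48.865
  [1→3]: (44.60+31.43)/2 × 2 = 76.03
  [3→4.5]: (31.43+24.17)/2 × 1.5 = 41.7
  [4.5→5]: (24.17+22.15)/2 × 0.5 = 11.58
  [5→11]: (22.15+7.75)/2 × 6 = 89.7
  Sum = 267.875 mcg/mL·h
k_e = ln2 / t½ = 0.693147 / 3.96 = 0.1750 h^-1
Extrapolated tail: C_last / k_e = 7.75 / 0.175 = 44.286
AUC_0→∞ = 267.875 + 44.286 = 312.161 mcg/mL·h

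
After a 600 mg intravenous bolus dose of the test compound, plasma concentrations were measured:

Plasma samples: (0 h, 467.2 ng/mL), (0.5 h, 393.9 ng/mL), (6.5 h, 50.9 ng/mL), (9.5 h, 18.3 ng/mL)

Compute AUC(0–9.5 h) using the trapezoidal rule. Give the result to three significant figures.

AUC = 1650 ng/mL·h

Trapezoidal AUC_0→9.5:
  [0→0.5]: (467.2+393.9)/2 × 0.5 = 215.275
  [0.5→6.5]: (393.9+50.9)/2 × 6 = 1334.4
  [6.5→9.5]: (50.9+18.3)/2 × 3 = 103.8
  Sum = 1653.475 ng/mL·h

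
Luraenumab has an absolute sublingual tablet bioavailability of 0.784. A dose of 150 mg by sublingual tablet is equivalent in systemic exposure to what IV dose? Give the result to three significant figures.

D_iv = 118 mg

Systemic exposure from an extravascular dose = F × D_ev, so the equivalent IV dose is F × D_ev.
D_iv = F × D_ev = 0.784 × 150 = 117.6 mg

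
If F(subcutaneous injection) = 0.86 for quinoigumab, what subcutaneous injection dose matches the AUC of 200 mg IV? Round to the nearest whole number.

D_subcutaneous = 233 mg

For equal systemic exposure: F × D_ev = D_iv
D_ev = D_iv / F = 200 / 0.86 = 232.558 mg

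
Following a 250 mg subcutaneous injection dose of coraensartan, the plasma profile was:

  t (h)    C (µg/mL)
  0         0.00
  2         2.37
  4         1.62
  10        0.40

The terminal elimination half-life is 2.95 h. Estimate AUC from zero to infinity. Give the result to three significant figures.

Trapezoidal AUC_0→10:
  [0→2]: (0.00+2.37)/2 × 2 = 2.37
  [2→4]: (2.37+1.62)/2 × 2 = 3.99
  [4→10]: (1.62+0.40)/2 × 6 = 6.06
  Sum = 12.42 µg/mL·h
k_e = ln2 / t½ = 0.693147 / 2.95 = 0.2350 h^-1
Extrapolated tail: C_last / k_e = 0.40 / 0.235 = 1.702
AUC_0→∞ = 12.42 + 1.702 = 14.122 µg/mL·h

AUC = 14.1 µg/mL·h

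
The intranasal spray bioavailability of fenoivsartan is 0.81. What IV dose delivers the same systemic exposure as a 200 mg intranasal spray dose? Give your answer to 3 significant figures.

Systemic exposure from an extravascular dose = F × D_ev, so the equivalent IV dose is F × D_ev.
D_iv = F × D_ev = 0.81 × 200 = 162 mg

D_iv = 162 mg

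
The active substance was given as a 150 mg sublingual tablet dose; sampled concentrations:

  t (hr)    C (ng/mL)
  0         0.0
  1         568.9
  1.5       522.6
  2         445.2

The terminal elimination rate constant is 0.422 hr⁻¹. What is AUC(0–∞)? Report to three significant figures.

AUC = 1850 ng/mL·hr

Trapezoidal AUC_0→2:
  [0→1]: (0.0+568.9)/2 × 1 = 284.45
  [1→1.5]: (568.9+522.6)/2 × 0.5 = 272.875
  [1.5→2]: (522.6+445.2)/2 × 0.5 = 241.95
  Sum = 799.275 ng/mL·hr
Extrapolated tail: C_last / k_e = 445.2 / 0.422 = 1054.976
AUC_0→∞ = 799.275 + 1054.976 = 1854.251 ng/mL·hr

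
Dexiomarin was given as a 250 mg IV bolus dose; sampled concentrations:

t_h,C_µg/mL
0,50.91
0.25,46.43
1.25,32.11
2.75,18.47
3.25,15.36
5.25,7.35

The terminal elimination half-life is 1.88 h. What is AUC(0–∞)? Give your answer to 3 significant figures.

Trapezoidal AUC_0→5.25:
  [0→0.25]: (50.91+46.43)/2 × 0.25 = 12.1675
  [0.25→1.25]: (46.43+32.11)/2 × 1 = 39.27
  [1.25→2.75]: (32.11+18.47)/2 × 1.5 = 37.935
  [2.75→3.25]: (18.47+15.36)/2 × 0.5 = 8.4575
  [3.25→5.25]: (15.36+7.35)/2 × 2 = 22.71
  Sum = 120.54 µg/mL·h
k_e = ln2 / t½ = 0.693147 / 1.88 = 0.3687 h^-1
Extrapolated tail: C_last / k_e = 7.35 / 0.3687 = 19.935
AUC_0→∞ = 120.54 + 19.935 = 140.475 µg/mL·h

AUC = 140 µg/mL·h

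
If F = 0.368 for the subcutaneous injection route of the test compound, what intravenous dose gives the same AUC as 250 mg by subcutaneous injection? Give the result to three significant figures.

D_iv = 92.0 mg

Systemic exposure from an extravascular dose = F × D_ev, so the equivalent IV dose is F × D_ev.
D_iv = F × D_ev = 0.368 × 250 = 92 mg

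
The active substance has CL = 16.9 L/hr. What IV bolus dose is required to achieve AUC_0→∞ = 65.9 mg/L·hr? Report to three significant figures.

Dose = 1110 mg

Dose_iv = CL × AUC_0→∞
     = 16.9 × 65.9 = 1113.71 mg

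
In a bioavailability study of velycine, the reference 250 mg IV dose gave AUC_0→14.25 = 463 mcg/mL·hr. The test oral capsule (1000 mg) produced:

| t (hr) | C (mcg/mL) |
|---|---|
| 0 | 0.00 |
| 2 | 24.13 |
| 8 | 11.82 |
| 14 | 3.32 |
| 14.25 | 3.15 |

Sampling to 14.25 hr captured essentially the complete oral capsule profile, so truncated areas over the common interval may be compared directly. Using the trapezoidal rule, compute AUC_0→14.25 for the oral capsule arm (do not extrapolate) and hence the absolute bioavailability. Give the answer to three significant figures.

Trapezoidal AUC_0→14.25 (oral capsule):
  [0→2]: (0.00+24.13)/2 × 2 = 24.13
  [2→8]: (24.13+11.82)/2 × 6 = 107.85
  [8→14]: (11.82+3.32)/2 × 6 = 45.42
  [14→14.25]: (3.32+3.15)/2 × 0.25 = 0.80875
  Sum = 178.20875 mcg/mL·hr
F = (AUC_ev/D_ev)/(AUC_iv/D_iv) = (178.20875/1000)/(463/250) = 0.17820875/1.852 = 0.0962

F = 0.0962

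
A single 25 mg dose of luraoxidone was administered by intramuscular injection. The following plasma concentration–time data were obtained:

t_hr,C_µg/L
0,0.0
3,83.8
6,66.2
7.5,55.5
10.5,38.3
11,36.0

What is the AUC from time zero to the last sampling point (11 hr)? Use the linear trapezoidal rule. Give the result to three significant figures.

Trapezoidal AUC_0→11:
  [0→3]: (0.0+83.8)/2 × 3 = 125.7
  [3→6]: (83.8+66.2)/2 × 3 = 225.0
  [6→7.5]: (66.2+55.5)/2 × 1.5 = 91.275
  [7.5→10.5]: (55.5+38.3)/2 × 3 = 140.7
  [10.5→11]: (38.3+36.0)/2 × 0.5 = 18.575
  Sum = 601.25 µg/L·hr

AUC = 601 µg/L·hr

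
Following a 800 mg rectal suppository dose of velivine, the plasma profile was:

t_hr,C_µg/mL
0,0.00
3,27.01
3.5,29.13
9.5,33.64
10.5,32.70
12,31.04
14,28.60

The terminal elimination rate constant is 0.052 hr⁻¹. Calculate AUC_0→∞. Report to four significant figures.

Trapezoidal AUC_0→14:
  [0→3]: (0.00+27.01)/2 × 3 = 40.515
  [3→3.5]: (27.01+29.13)/2 × 0.5 = 14.035
  [3.5→9.5]: (29.13+33.64)/2 × 6 = 188.31
  [9.5→10.5]: (33.64+32.70)/2 × 1 = 33.17
  [10.5→12]: (32.70+31.04)/2 × 1.5 = 47.805
  [12→14]: (31.04+28.60)/2 × 2 = 59.64
  Sum = 383.475 µg/mL·hr
Extrapolated tail: C_last / k_e = 28.60 / 0.052 = 550.000
AUC_0→∞ = 383.475 + 550.000 = 933.475 µg/mL·hr

AUC = 933.5 µg/mL·hr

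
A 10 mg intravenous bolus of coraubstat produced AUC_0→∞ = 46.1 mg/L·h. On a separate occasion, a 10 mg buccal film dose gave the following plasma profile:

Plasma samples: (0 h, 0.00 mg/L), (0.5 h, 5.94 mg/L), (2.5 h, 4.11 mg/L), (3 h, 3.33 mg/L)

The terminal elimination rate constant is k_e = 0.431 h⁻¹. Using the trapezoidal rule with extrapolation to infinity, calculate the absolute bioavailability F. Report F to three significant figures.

Trapezoidal AUC_0→3 (buccal film):
  [0→0.5]: (0.00+5.94)/2 × 0.5 = 1.485
  [0.5→2.5]: (5.94+4.11)/2 × 2 = 10.05
  [2.5→3]: (4.11+3.33)/2 × 0.5 = 1.86
  Sum = 13.395 mg/L·h
Tail: C_last/k_e = 3.33/0.431 = 7.726
AUC_0→∞ (buccal film) = 13.395 + 7.726 = 21.121 mg/L·h
F = (AUC_ev/D_ev)/(AUC_iv/D_iv) = (21.121/10)/(46.1/10) = 2.1121/4.61 = 0.4582

F = 0.458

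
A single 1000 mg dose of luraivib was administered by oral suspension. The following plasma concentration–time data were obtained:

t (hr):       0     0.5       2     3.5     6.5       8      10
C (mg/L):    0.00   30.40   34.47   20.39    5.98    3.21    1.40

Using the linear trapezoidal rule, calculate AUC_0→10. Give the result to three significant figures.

Trapezoidal AUC_0→10:
  [0→0.5]: (0.00+30.40)/2 × 0.5 = 7.6
  [0.5→2]: (30.40+34.47)/2 × 1.5 = 48.6525
  [2→3.5]: (34.47+20.39)/2 × 1.5 = 41.145
  [3.5→6.5]: (20.39+5.98)/2 × 3 = 39.555
  [6.5→8]: (5.98+3.21)/2 × 1.5 = 6.8925
  [8→10]: (3.21+1.40)/2 × 2 = 4.61
  Sum = 148.455 mg/L·hr

AUC = 148 mg/L·hr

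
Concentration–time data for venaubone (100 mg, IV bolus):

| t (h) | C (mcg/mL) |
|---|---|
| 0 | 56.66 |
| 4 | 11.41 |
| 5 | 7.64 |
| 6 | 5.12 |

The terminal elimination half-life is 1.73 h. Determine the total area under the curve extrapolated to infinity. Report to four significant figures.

AUC = 164.8 mcg/mL·h

Trapezoidal AUC_0→6:
  [0→4]: (56.66+11.41)/2 × 4 = 136.14
  [4→5]: (11.41+7.64)/2 × 1 = 9.525
  [5→6]: (7.64+5.12)/2 × 1 = 6.38
  Sum = 152.045 mcg/mL·h
k_e = ln2 / t½ = 0.693147 / 1.73 = 0.4007 h^-1
Extrapolated tail: C_last / k_e = 5.12 / 0.4007 = 12.778
AUC_0→∞ = 152.045 + 12.778 = 164.823 mcg/mL·h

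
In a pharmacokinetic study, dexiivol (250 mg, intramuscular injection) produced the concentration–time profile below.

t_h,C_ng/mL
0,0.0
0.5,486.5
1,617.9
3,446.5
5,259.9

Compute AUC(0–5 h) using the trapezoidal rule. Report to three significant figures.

Trapezoidal AUC_0→5:
  [0→0.5]: (0.0+486.5)/2 × 0.5 = 121.625
  [0.5→1]: (486.5+617.9)/2 × 0.5 = 276.1
  [1→3]: (617.9+446.5)/2 × 2 = 1064.4
  [3→5]: (446.5+259.9)/2 × 2 = 706.4
  Sum = 2168.525 ng/mL·h

AUC = 2170 ng/mL·h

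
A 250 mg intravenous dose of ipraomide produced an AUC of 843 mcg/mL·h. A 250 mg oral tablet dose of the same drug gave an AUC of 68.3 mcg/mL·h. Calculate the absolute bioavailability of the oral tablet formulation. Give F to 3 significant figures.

F = 0.0810

F = (AUC_ev / D_ev) / (AUC_iv / D_iv)
  = (68.3/250) / (843/250)
  = 0.2732 / 3.372 = 0.0810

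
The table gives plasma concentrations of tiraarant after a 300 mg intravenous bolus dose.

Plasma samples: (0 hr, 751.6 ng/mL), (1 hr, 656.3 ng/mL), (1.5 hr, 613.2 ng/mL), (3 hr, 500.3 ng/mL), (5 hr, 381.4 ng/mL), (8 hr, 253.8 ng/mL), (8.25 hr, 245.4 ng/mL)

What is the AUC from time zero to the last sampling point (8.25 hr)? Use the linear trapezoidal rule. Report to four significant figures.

Trapezoidal AUC_0→8.25:
  [0→1]: (751.6+656.3)/2 × 1 = 703.95
  [1→1.5]: (656.3+613.2)/2 × 0.5 = 317.375
  [1.5→3]: (613.2+500.3)/2 × 1.5 = 835.125
  [3→5]: (500.3+381.4)/2 × 2 = 881.7
  [5→8]: (381.4+253.8)/2 × 3 = 952.8
  [8→8.25]: (253.8+245.4)/2 × 0.25 = 62.4
  Sum = 3753.35 ng/mL·hr

AUC = 3753 ng/mL·hr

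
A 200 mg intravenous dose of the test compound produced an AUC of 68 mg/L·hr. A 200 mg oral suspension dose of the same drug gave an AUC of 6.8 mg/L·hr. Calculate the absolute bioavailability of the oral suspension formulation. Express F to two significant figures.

F = 0.10

F = (AUC_ev / D_ev) / (AUC_iv / D_iv)
  = (6.8/200) / (68/200)
  = 0.034 / 0.34 = 0.1000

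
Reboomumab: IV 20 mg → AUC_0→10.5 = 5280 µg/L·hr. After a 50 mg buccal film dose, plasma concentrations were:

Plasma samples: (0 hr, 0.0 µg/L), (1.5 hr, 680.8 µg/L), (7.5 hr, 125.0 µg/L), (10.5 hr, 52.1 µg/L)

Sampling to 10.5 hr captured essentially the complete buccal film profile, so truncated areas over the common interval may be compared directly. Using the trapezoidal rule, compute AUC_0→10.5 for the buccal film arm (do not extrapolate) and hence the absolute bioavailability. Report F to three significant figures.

Trapezoidal AUC_0→10.5 (buccal film):
  [0→1.5]: (0.0+680.8)/2 × 1.5 = 510.6
  [1.5→7.5]: (680.8+125.0)/2 × 6 = 2417.4
  [7.5→10.5]: (125.0+52.1)/2 × 3 = 265.65
  Sum = 3193.65 µg/L·hr
F = (AUC_ev/D_ev)/(AUC_iv/D_iv) = (3193.65/50)/(5280/20) = 63.873/264 = 0.2419

F = 0.242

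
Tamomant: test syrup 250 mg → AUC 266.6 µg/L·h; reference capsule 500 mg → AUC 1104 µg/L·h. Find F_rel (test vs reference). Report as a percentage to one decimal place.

F_rel = (AUC_test/D_test) / (AUC_ref/D_ref)
      = (266.6/250) / (1104/500)
      = 1.0664 / 2.208 = 0.4830 = 48.30%

F_rel = 48.3%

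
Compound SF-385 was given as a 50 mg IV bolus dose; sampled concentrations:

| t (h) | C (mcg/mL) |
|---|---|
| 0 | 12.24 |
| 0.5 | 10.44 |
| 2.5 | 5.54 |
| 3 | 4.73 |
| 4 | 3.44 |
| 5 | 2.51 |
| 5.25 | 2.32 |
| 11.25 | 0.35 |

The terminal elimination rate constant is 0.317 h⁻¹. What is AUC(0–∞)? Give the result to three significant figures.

Trapezoidal AUC_0→11.25:
  [0→0.5]: (12.24+10.44)/2 × 0.5 = 5.67
  [0.5→2.5]: (10.44+5.54)/2 × 2 = 15.98
  [2.5→3]: (5.54+4.73)/2 × 0.5 = 2.5675
  [3→4]: (4.73+3.44)/2 × 1 = 4.085
  [4→5]: (3.44+2.51)/2 × 1 = 2.975
  [5→5.25]: (2.51+2.32)/2 × 0.25 = 0.60375
  [5.25→11.25]: (2.32+0.35)/2 × 6 = 8.01
  Sum = 39.89125 mcg/mL·h
Extrapolated tail: C_last / k_e = 0.35 / 0.317 = 1.104
AUC_0→∞ = 39.89125 + 1.104 = 40.99525 mcg/mL·h

AUC = 41.0 mcg/mL·h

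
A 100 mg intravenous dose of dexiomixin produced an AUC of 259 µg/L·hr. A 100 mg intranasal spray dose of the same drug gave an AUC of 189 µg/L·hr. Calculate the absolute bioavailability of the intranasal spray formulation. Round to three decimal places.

F = (AUC_ev / D_ev) / (AUC_iv / D_iv)
  = (189/100) / (259/100)
  = 1.89 / 2.59 = 0.7297

F = 0.730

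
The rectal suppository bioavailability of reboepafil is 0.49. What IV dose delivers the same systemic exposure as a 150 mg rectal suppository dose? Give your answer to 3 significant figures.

Systemic exposure from an extravascular dose = F × D_ev, so the equivalent IV dose is F × D_ev.
D_iv = F × D_ev = 0.49 × 150 = 73.5 mg

D_iv = 73.5 mg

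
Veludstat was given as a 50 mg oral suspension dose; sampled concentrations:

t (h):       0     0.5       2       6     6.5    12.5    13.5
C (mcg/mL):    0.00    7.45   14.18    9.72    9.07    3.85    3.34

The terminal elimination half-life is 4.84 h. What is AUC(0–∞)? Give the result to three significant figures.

AUC = 136 mcg/mL·h

Trapezoidal AUC_0→13.5:
  [0→0.5]: (0.00+7.45)/2 × 0.5 = 1.8625
  [0.5→2]: (7.45+14.18)/2 × 1.5 = 16.2225
  [2→6]: (14.18+9.72)/2 × 4 = 47.8
  [6→6.5]: (9.72+9.07)/2 × 0.5 = 4.6975
  [6.5→12.5]: (9.07+3.85)/2 × 6 = 38.76
  [12.5→13.5]: (3.85+3.34)/2 × 1 = 3.595
  Sum = 112.9375 mcg/mL·h
k_e = ln2 / t½ = 0.693147 / 4.84 = 0.1432 h^-1
Extrapolated tail: C_last / k_e = 3.34 / 0.1432 = 23.324
AUC_0→∞ = 112.9375 + 23.324 = 136.2615 mcg/mL·h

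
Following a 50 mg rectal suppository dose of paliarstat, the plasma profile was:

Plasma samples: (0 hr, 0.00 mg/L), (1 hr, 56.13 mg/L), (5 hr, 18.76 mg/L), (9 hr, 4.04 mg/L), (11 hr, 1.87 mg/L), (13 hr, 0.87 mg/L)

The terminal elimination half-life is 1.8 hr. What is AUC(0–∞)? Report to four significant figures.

AUC = 234.4 mg/L·hr

Trapezoidal AUC_0→13:
  [0→1]: (0.00+56.13)/2 × 1 = 28.065
  [1→5]: (56.13+18.76)/2 × 4 = 149.78
  [5→9]: (18.76+4.04)/2 × 4 = 45.6
  [9→11]: (4.04+1.87)/2 × 2 = 5.91
  [11→13]: (1.87+0.87)/2 × 2 = 2.74
  Sum = 232.095 mg/L·hr
k_e = ln2 / t½ = 0.693147 / 1.8 = 0.3851 hr^-1
Extrapolated tail: C_last / k_e = 0.87 / 0.3851 = 2.259
AUC_0→∞ = 232.095 + 2.259 = 234.354 mg/L·hr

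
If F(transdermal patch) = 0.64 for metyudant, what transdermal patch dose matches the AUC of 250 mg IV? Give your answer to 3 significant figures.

D_transdermal = 391 mg

For equal systemic exposure: F × D_ev = D_iv
D_ev = D_iv / F = 250 / 0.64 = 390.625 mg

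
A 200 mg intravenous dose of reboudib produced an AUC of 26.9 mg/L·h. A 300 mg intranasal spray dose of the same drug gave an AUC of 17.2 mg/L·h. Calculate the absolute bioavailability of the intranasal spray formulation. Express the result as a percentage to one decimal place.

F = (AUC_ev / D_ev) / (AUC_iv / D_iv)
  = (17.2/300) / (26.9/200)
  = 0.0573333 / 0.1345 = 0.4263
  = 42.63%

F = 42.6%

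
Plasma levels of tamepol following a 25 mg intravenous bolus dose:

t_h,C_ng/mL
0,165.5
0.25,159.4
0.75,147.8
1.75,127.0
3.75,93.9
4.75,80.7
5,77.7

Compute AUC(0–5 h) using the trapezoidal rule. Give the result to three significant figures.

AUC = 583 ng/mL·h

Trapezoidal AUC_0→5:
  [0→0.25]: (165.5+159.4)/2 × 0.25 = 40.6125
  [0.25→0.75]: (159.4+147.8)/2 × 0.5 = 76.8
  [0.75→1.75]: (147.8+127.0)/2 × 1 = 137.4
  [1.75→3.75]: (127.0+93.9)/2 × 2 = 220.9
  [3.75→4.75]: (93.9+80.7)/2 × 1 = 87.3
  [4.75→5]: (80.7+77.7)/2 × 0.25 = 19.8
  Sum = 582.8125 ng/mL·h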